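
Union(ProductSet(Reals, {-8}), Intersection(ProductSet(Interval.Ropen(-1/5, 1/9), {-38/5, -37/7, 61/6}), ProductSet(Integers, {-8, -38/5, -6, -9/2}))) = Union(ProductSet(Range(0, 1, 1), {-38/5}), ProductSet(Reals, {-8}))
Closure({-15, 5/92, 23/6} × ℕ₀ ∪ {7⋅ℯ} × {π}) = ({-15, 5/92, 23/6} × ℕ₀) ∪ ({7⋅ℯ} × {π})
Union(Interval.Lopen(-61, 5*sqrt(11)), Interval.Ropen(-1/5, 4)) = Interval.Lopen(-61, 5*sqrt(11))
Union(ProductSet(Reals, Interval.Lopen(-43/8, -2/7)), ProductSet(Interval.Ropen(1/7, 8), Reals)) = Union(ProductSet(Interval.Ropen(1/7, 8), Reals), ProductSet(Reals, Interval.Lopen(-43/8, -2/7)))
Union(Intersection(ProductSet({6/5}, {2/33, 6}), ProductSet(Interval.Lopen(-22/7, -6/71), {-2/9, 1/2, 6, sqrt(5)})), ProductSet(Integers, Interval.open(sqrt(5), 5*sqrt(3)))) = ProductSet(Integers, Interval.open(sqrt(5), 5*sqrt(3)))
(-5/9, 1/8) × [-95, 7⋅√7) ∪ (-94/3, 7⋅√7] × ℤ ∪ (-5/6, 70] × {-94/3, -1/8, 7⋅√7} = ((-94/3, 7⋅√7] × ℤ) ∪ ((-5/6, 70] × {-94/3, -1/8, 7⋅√7}) ∪ ((-5/9, 1/8) × [-95, 7⋅√7))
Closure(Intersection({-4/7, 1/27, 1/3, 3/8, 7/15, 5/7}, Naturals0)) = EmptySet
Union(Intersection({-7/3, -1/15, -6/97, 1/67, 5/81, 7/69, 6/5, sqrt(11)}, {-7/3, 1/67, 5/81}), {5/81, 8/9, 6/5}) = {-7/3, 1/67, 5/81, 8/9, 6/5}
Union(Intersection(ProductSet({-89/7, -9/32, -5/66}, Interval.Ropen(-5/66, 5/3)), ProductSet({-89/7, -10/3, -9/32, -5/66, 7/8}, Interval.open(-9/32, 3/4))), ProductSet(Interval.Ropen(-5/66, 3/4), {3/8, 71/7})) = Union(ProductSet({-89/7, -9/32, -5/66}, Interval.Ropen(-5/66, 3/4)), ProductSet(Interval.Ropen(-5/66, 3/4), {3/8, 71/7}))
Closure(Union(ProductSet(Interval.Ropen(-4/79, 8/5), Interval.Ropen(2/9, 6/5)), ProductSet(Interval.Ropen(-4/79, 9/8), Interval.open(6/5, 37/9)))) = Union(ProductSet({-4/79, 9/8}, Interval(6/5, 37/9)), ProductSet({-4/79, 8/5}, Interval(2/9, 6/5)), ProductSet(Interval(-4/79, 9/8), {6/5, 37/9}), ProductSet(Interval.Ropen(-4/79, 9/8), Interval.open(6/5, 37/9)), ProductSet(Interval(-4/79, 8/5), {2/9, 6/5}), ProductSet(Interval.Ropen(-4/79, 8/5), Interval.Ropen(2/9, 6/5)))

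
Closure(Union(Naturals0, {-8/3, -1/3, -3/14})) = Union({-8/3, -1/3, -3/14}, Naturals0)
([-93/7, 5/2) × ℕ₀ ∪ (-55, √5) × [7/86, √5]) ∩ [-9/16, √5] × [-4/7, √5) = ([-9/16, √5] × {0, 1, 2}) ∪ ([-9/16, √5) × [7/86, √5))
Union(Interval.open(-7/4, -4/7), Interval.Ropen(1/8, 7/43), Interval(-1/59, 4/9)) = Union(Interval.open(-7/4, -4/7), Interval(-1/59, 4/9))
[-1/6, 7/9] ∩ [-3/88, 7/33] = [-3/88, 7/33]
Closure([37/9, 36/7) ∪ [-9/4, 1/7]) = [-9/4, 1/7] ∪ [37/9, 36/7]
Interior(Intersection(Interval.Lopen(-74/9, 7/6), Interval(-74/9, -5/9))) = Interval.open(-74/9, -5/9)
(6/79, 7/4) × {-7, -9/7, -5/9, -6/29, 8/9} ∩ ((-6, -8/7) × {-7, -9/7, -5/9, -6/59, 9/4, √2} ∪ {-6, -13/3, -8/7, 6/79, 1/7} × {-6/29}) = {1/7} × {-6/29}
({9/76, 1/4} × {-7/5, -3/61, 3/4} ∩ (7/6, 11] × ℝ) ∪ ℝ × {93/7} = ℝ × {93/7}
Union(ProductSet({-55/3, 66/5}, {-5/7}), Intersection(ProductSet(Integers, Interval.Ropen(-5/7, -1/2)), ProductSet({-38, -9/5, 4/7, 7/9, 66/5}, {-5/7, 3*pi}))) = ProductSet({-38, -55/3, 66/5}, {-5/7})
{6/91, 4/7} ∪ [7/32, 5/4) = {6/91} ∪ [7/32, 5/4)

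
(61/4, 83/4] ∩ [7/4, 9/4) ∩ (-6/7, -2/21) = ∅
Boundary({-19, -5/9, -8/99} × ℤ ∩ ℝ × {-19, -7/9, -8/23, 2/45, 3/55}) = {-19, -5/9, -8/99} × {-19}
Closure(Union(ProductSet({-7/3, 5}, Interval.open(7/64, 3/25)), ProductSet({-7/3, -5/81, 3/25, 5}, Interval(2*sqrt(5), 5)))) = Union(ProductSet({-7/3, 5}, Interval(7/64, 3/25)), ProductSet({-7/3, -5/81, 3/25, 5}, Interval(2*sqrt(5), 5)))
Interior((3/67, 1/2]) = (3/67, 1/2)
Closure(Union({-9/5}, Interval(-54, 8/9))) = Interval(-54, 8/9)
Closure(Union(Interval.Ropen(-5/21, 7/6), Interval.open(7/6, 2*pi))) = Interval(-5/21, 2*pi)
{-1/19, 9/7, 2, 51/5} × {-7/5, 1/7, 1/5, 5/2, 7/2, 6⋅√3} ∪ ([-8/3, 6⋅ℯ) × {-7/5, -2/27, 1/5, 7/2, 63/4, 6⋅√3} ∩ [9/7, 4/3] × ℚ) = ([9/7, 4/3] × {-7/5, -2/27, 1/5, 7/2, 63/4}) ∪ ({-1/19, 9/7, 2, 51/5} × {-7/5, 1/7, 1/5, 5/2, 7/2, 6⋅√3})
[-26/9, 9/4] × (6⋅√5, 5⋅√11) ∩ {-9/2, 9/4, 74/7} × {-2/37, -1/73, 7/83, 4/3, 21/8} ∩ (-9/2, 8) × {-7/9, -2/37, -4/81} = ∅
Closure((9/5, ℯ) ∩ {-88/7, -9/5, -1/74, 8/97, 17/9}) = {17/9}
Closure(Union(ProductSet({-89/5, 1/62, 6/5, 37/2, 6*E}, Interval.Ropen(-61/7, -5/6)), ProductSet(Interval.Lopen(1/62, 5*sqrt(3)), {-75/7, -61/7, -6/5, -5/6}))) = Union(ProductSet({-89/5, 1/62, 6/5, 37/2, 6*E}, Interval(-61/7, -5/6)), ProductSet(Interval(1/62, 5*sqrt(3)), {-75/7, -61/7, -6/5, -5/6}))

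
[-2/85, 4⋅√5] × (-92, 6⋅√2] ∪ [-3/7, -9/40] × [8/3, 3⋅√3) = ([-3/7, -9/40] × [8/3, 3⋅√3)) ∪ ([-2/85, 4⋅√5] × (-92, 6⋅√2])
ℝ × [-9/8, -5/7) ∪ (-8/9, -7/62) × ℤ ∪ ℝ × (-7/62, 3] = ((-8/9, -7/62) × ℤ) ∪ (ℝ × ([-9/8, -5/7) ∪ (-7/62, 3]))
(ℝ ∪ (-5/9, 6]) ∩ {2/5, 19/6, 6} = {2/5, 19/6, 6}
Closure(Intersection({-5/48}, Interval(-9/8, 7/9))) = {-5/48}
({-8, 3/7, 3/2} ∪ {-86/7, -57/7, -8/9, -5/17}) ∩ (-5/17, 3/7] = {3/7}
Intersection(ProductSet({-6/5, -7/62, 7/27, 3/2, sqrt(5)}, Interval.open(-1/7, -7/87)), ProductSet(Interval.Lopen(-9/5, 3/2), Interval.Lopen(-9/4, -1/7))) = EmptySet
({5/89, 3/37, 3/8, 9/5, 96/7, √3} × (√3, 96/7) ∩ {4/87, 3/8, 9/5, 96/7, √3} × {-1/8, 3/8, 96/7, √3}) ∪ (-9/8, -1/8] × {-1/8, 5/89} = (-9/8, -1/8] × {-1/8, 5/89}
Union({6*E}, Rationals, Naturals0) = Union({6*E}, Rationals)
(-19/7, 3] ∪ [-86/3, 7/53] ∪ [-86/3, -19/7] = [-86/3, 3]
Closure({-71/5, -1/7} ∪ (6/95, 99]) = {-71/5, -1/7} ∪ [6/95, 99]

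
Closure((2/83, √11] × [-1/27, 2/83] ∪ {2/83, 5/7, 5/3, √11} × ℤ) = ({2/83, 5/7, 5/3, √11} × ℤ) ∪ ([2/83, √11] × {-1/27, 2/83}) ∪ ({2/83, √11} × (ℤ ∪ [-1/27, 2/83])) ∪ ((2/83, √11] × [-1/27, 2/83])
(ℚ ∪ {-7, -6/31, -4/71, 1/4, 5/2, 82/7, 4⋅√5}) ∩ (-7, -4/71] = ℚ ∩ (-7, -4/71]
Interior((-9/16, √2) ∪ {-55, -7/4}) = (-9/16, √2)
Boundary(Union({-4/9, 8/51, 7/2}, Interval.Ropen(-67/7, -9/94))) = {-67/7, -9/94, 8/51, 7/2}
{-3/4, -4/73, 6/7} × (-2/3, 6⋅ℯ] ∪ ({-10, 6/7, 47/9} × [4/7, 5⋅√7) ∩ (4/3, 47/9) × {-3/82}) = {-3/4, -4/73, 6/7} × (-2/3, 6⋅ℯ]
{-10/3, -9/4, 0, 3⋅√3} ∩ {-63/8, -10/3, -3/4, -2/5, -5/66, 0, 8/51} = {-10/3, 0}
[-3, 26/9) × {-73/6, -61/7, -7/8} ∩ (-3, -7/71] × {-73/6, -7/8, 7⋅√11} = (-3, -7/71] × {-73/6, -7/8}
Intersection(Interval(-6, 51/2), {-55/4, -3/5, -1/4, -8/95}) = {-3/5, -1/4, -8/95}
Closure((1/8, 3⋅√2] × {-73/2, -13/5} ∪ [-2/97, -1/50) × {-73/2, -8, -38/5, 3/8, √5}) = ([1/8, 3⋅√2] × {-73/2, -13/5}) ∪ ([-2/97, -1/50] × {-73/2, -8, -38/5, 3/8, √5})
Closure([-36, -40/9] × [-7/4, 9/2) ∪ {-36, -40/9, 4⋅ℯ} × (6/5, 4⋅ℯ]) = ([-36, -40/9] × [-7/4, 9/2]) ∪ ({-36, -40/9, 4⋅ℯ} × [6/5, 4⋅ℯ])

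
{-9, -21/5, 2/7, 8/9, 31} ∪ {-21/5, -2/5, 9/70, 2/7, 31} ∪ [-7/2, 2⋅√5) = {-9, -21/5, 31} ∪ [-7/2, 2⋅√5)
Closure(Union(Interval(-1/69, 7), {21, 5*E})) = Union({21, 5*E}, Interval(-1/69, 7))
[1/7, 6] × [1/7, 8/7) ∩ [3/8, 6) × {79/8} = ∅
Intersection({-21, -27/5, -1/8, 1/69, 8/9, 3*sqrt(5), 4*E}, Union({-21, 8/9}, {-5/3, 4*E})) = {-21, 8/9, 4*E}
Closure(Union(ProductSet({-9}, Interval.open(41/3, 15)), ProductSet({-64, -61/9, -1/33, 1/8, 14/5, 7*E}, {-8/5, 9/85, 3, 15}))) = Union(ProductSet({-9}, Interval(41/3, 15)), ProductSet({-64, -61/9, -1/33, 1/8, 14/5, 7*E}, {-8/5, 9/85, 3, 15}))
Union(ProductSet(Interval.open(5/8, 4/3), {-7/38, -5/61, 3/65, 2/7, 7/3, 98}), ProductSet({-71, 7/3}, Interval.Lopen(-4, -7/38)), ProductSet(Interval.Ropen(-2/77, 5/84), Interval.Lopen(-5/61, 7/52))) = Union(ProductSet({-71, 7/3}, Interval.Lopen(-4, -7/38)), ProductSet(Interval.Ropen(-2/77, 5/84), Interval.Lopen(-5/61, 7/52)), ProductSet(Interval.open(5/8, 4/3), {-7/38, -5/61, 3/65, 2/7, 7/3, 98}))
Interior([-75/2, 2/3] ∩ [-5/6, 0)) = (-5/6, 0)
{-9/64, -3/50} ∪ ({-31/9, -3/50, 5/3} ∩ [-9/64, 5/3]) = {-9/64, -3/50, 5/3}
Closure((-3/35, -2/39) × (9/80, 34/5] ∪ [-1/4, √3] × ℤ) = ({-3/35, -2/39} × [9/80, 34/5]) ∪ ([-1/4, √3] × ℤ) ∪ ([-3/35, -2/39] × {9/80, 34/5}) ∪ ((-3/35, -2/39) × (9/80, 34/5])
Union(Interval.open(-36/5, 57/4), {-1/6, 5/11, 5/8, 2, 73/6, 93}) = Union({93}, Interval.open(-36/5, 57/4))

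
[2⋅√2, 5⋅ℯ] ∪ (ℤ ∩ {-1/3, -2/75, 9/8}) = [2⋅√2, 5⋅ℯ]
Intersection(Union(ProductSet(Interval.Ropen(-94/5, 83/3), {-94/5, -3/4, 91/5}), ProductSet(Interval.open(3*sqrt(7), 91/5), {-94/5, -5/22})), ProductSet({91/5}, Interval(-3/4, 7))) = ProductSet({91/5}, {-3/4})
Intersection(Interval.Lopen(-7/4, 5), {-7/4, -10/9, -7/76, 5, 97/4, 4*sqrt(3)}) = {-10/9, -7/76, 5}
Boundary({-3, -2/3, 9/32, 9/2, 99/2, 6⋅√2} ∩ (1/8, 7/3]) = {9/32}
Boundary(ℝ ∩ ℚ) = ℝ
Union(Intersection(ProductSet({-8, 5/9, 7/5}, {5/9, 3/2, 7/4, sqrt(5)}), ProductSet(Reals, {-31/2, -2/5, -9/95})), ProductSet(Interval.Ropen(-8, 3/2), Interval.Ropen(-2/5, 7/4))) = ProductSet(Interval.Ropen(-8, 3/2), Interval.Ropen(-2/5, 7/4))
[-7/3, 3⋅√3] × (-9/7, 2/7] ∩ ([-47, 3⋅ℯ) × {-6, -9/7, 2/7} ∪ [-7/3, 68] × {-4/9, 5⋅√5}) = [-7/3, 3⋅√3] × {-4/9, 2/7}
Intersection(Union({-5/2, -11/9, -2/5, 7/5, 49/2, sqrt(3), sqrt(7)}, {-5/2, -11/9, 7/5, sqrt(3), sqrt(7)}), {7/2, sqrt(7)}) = {sqrt(7)}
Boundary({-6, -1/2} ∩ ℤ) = {-6}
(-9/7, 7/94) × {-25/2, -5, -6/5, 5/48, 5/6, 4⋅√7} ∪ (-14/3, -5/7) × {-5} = ((-14/3, -5/7) × {-5}) ∪ ((-9/7, 7/94) × {-25/2, -5, -6/5, 5/48, 5/6, 4⋅√7})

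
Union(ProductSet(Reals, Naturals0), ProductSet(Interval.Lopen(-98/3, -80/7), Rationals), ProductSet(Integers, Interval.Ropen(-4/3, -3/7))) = Union(ProductSet(Integers, Interval.Ropen(-4/3, -3/7)), ProductSet(Interval.Lopen(-98/3, -80/7), Rationals), ProductSet(Reals, Naturals0))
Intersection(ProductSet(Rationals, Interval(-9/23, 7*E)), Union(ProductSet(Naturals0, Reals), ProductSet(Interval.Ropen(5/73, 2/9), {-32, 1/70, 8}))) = Union(ProductSet(Intersection(Interval.Ropen(5/73, 2/9), Rationals), {1/70, 8}), ProductSet(Naturals0, Interval(-9/23, 7*E)))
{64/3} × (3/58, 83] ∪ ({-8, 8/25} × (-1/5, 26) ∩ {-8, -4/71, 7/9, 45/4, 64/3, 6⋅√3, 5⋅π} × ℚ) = ({64/3} × (3/58, 83]) ∪ ({-8} × (ℚ ∩ (-1/5, 26)))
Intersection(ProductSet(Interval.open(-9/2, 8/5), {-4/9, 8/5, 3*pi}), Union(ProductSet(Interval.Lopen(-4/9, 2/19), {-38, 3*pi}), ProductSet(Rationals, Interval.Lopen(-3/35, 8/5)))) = Union(ProductSet(Intersection(Interval.open(-9/2, 8/5), Rationals), {8/5}), ProductSet(Interval.Lopen(-4/9, 2/19), {3*pi}))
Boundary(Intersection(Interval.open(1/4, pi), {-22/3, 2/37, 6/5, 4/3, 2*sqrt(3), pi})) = {6/5, 4/3}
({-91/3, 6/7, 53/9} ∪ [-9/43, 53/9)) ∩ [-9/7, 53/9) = [-9/43, 53/9)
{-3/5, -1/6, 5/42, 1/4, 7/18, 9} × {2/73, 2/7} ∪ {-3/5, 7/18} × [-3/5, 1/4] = ({-3/5, 7/18} × [-3/5, 1/4]) ∪ ({-3/5, -1/6, 5/42, 1/4, 7/18, 9} × {2/73, 2/7})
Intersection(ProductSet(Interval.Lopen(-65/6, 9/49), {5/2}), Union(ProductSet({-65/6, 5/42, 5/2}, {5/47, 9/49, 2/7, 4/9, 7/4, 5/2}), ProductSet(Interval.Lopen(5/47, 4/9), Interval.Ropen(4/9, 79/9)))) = ProductSet(Interval.Lopen(5/47, 9/49), {5/2})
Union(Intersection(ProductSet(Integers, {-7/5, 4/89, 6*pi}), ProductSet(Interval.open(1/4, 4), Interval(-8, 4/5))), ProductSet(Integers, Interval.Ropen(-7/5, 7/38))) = ProductSet(Integers, Interval.Ropen(-7/5, 7/38))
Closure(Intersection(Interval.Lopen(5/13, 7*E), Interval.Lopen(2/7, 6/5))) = Interval(5/13, 6/5)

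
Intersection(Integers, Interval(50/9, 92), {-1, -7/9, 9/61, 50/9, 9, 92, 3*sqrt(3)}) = {9, 92}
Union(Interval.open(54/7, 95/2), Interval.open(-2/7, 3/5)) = Union(Interval.open(-2/7, 3/5), Interval.open(54/7, 95/2))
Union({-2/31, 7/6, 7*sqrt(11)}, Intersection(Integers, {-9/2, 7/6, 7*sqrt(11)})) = {-2/31, 7/6, 7*sqrt(11)}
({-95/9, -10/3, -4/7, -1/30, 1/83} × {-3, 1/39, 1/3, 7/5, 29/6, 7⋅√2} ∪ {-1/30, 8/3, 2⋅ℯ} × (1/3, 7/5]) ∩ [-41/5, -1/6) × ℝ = {-10/3, -4/7} × {-3, 1/39, 1/3, 7/5, 29/6, 7⋅√2}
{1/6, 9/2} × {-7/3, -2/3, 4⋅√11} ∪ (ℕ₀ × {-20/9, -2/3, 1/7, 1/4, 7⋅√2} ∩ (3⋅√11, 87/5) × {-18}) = {1/6, 9/2} × {-7/3, -2/3, 4⋅√11}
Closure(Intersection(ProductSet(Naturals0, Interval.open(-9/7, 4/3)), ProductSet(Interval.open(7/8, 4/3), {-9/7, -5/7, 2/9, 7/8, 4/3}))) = ProductSet(Range(1, 2, 1), {-5/7, 2/9, 7/8})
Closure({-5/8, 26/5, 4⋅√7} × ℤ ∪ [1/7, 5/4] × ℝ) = ([1/7, 5/4] × ℝ) ∪ ({-5/8, 26/5, 4⋅√7} × ℤ)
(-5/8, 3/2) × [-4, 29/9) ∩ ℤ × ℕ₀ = {0, 1} × {0, 1, 2, 3}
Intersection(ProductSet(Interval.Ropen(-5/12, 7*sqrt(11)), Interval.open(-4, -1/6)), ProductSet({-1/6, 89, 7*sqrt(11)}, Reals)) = ProductSet({-1/6}, Interval.open(-4, -1/6))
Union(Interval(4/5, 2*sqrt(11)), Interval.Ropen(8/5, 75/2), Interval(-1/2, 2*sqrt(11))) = Interval.Ropen(-1/2, 75/2)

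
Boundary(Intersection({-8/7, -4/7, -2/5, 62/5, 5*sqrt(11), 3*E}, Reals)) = {-8/7, -4/7, -2/5, 62/5, 5*sqrt(11), 3*E}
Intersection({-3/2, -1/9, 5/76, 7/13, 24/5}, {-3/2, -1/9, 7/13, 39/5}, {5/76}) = EmptySet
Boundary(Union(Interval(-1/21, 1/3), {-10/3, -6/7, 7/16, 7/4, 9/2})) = {-10/3, -6/7, -1/21, 1/3, 7/16, 7/4, 9/2}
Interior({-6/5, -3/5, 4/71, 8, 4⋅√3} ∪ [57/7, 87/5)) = (57/7, 87/5)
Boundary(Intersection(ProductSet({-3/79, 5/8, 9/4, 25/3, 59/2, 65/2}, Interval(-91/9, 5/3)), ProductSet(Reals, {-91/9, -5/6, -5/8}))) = ProductSet({-3/79, 5/8, 9/4, 25/3, 59/2, 65/2}, {-91/9, -5/6, -5/8})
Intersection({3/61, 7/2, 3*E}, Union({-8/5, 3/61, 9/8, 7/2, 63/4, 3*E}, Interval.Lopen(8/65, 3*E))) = {3/61, 7/2, 3*E}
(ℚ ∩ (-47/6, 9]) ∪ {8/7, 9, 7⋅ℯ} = {7⋅ℯ} ∪ (ℚ ∩ (-47/6, 9])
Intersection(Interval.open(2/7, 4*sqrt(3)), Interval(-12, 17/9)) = Interval.Lopen(2/7, 17/9)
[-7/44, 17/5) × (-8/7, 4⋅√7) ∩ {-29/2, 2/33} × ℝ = {2/33} × (-8/7, 4⋅√7)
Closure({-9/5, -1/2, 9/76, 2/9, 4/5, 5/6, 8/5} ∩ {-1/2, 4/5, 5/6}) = {-1/2, 4/5, 5/6}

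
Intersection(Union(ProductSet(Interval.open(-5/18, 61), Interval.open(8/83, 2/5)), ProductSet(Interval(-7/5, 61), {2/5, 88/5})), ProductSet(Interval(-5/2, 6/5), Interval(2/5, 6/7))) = ProductSet(Interval(-7/5, 6/5), {2/5})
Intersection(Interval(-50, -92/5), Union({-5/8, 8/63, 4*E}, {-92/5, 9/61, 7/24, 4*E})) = {-92/5}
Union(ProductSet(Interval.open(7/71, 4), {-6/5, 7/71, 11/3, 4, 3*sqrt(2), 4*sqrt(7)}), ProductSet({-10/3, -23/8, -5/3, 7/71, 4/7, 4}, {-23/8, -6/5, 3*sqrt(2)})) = Union(ProductSet({-10/3, -23/8, -5/3, 7/71, 4/7, 4}, {-23/8, -6/5, 3*sqrt(2)}), ProductSet(Interval.open(7/71, 4), {-6/5, 7/71, 11/3, 4, 3*sqrt(2), 4*sqrt(7)}))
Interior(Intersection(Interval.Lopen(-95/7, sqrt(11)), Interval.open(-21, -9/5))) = Interval.open(-95/7, -9/5)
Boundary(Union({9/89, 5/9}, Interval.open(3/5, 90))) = {9/89, 5/9, 3/5, 90}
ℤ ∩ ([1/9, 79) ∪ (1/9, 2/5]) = {1, 2, …, 78}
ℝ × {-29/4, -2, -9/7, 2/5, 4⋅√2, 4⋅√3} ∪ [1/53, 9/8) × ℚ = ([1/53, 9/8) × ℚ) ∪ (ℝ × {-29/4, -2, -9/7, 2/5, 4⋅√2, 4⋅√3})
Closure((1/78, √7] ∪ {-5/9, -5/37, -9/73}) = {-5/9, -5/37, -9/73} ∪ [1/78, √7]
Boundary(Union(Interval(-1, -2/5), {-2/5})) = {-1, -2/5}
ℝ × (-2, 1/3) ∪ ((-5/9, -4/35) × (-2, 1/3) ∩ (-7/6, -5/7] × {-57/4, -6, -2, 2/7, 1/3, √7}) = ℝ × (-2, 1/3)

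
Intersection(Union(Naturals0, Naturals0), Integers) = Naturals0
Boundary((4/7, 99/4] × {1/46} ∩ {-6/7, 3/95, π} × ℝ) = {π} × {1/46}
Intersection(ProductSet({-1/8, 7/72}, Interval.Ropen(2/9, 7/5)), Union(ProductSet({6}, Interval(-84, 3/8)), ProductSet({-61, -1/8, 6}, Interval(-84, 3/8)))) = ProductSet({-1/8}, Interval(2/9, 3/8))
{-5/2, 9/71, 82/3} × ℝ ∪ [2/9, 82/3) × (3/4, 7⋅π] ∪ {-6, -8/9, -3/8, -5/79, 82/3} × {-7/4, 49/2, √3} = ({-5/2, 9/71, 82/3} × ℝ) ∪ ({-6, -8/9, -3/8, -5/79, 82/3} × {-7/4, 49/2, √3}) ∪ ([2/9, 82/3) × (3/4, 7⋅π])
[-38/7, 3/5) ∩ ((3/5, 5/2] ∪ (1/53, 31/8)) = (1/53, 3/5)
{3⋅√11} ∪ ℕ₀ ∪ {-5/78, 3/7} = {-5/78, 3/7, 3⋅√11} ∪ ℕ₀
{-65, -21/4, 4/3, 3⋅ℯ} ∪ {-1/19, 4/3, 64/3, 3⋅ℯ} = {-65, -21/4, -1/19, 4/3, 64/3, 3⋅ℯ}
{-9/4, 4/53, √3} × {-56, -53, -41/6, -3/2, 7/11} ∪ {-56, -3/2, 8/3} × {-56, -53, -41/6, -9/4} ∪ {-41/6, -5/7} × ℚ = ({-41/6, -5/7} × ℚ) ∪ ({-56, -3/2, 8/3} × {-56, -53, -41/6, -9/4}) ∪ ({-9/4, 4/53, √3} × {-56, -53, -41/6, -3/2, 7/11})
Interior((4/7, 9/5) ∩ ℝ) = (4/7, 9/5)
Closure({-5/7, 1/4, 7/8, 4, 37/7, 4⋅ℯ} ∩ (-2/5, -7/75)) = ∅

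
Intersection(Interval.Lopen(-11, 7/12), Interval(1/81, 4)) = Interval(1/81, 7/12)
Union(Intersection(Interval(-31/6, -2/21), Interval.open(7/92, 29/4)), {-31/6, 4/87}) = {-31/6, 4/87}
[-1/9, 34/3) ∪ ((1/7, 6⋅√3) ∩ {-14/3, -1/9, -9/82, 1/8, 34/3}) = [-1/9, 34/3)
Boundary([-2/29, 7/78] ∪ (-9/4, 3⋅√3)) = {-9/4, 3⋅√3}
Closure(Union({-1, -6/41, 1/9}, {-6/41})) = {-1, -6/41, 1/9}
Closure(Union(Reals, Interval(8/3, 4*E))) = Interval(-oo, oo)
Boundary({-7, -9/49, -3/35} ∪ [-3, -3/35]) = {-7, -3, -3/35}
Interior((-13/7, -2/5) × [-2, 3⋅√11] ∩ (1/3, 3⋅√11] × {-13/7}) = ∅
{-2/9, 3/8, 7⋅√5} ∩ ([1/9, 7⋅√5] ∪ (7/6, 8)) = {3/8, 7⋅√5}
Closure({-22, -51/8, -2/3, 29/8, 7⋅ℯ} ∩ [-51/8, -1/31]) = {-51/8, -2/3}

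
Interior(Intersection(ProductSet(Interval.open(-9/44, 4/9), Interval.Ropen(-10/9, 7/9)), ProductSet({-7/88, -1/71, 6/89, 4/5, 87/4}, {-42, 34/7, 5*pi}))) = EmptySet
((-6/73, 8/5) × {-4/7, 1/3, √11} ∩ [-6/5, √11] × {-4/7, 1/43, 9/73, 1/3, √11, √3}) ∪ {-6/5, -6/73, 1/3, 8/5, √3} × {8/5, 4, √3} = ((-6/73, 8/5) × {-4/7, 1/3, √11}) ∪ ({-6/5, -6/73, 1/3, 8/5, √3} × {8/5, 4, √3})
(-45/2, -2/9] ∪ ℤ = ℤ ∪ (-45/2, -2/9]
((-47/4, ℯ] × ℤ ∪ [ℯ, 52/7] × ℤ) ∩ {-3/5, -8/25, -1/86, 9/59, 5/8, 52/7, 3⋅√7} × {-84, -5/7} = {-3/5, -8/25, -1/86, 9/59, 5/8, 52/7} × {-84}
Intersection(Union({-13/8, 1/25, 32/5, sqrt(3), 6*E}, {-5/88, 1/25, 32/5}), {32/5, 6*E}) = {32/5, 6*E}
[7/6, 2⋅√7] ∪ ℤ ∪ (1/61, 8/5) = ℤ ∪ (1/61, 2⋅√7]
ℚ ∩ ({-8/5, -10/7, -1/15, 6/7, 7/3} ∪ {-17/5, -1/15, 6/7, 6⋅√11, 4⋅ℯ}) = {-17/5, -8/5, -10/7, -1/15, 6/7, 7/3}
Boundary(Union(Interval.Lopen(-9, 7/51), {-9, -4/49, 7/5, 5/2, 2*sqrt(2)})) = {-9, 7/51, 7/5, 5/2, 2*sqrt(2)}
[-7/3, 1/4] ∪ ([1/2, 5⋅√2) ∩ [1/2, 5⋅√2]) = [-7/3, 1/4] ∪ [1/2, 5⋅√2)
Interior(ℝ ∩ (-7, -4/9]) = (-7, -4/9)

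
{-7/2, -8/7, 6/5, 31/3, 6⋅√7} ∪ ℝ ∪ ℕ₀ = ℝ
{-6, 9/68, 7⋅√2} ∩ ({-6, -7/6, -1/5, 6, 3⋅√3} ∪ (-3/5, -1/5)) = {-6}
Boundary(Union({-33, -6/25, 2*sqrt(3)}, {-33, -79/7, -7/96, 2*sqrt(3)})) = {-33, -79/7, -6/25, -7/96, 2*sqrt(3)}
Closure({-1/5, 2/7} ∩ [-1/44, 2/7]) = {2/7}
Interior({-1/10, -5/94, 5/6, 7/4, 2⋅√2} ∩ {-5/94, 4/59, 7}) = ∅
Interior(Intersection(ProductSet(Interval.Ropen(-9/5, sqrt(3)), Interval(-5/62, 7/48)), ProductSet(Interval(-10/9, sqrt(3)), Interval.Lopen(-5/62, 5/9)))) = ProductSet(Interval.open(-10/9, sqrt(3)), Interval.open(-5/62, 7/48))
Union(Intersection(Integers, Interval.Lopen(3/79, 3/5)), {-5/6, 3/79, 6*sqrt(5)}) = {-5/6, 3/79, 6*sqrt(5)}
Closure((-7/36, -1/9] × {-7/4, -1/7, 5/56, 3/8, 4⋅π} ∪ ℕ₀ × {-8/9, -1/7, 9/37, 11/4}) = (ℕ₀ × {-8/9, -1/7, 9/37, 11/4}) ∪ ([-7/36, -1/9] × {-7/4, -1/7, 5/56, 3/8, 4⋅π})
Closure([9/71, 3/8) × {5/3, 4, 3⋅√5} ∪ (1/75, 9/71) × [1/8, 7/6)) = ({1/75, 9/71} × [1/8, 7/6]) ∪ ([1/75, 9/71] × {1/8, 7/6}) ∪ ((1/75, 9/71) × [1/8, 7/6)) ∪ ([9/71, 3/8] × {5/3, 4, 3⋅√5})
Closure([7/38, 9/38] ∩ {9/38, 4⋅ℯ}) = {9/38}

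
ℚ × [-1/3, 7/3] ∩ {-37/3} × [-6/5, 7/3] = {-37/3} × [-1/3, 7/3]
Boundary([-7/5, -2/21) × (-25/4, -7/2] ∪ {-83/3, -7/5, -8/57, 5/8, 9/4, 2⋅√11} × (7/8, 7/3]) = ({-7/5, -2/21} × [-25/4, -7/2]) ∪ ([-7/5, -2/21] × {-25/4, -7/2}) ∪ ({-83/3, -7/5, -8/57, 5/8, 9/4, 2⋅√11} × [7/8, 7/3])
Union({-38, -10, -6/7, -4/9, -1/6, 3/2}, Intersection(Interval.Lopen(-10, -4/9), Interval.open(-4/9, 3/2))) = {-38, -10, -6/7, -4/9, -1/6, 3/2}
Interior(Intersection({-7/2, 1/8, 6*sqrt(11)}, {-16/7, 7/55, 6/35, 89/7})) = EmptySet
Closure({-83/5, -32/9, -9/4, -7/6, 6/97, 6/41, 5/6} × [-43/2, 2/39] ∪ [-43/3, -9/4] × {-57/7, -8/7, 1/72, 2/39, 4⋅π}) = ({-83/5, -32/9, -9/4, -7/6, 6/97, 6/41, 5/6} × [-43/2, 2/39]) ∪ ([-43/3, -9/4] × {-57/7, -8/7, 1/72, 2/39, 4⋅π})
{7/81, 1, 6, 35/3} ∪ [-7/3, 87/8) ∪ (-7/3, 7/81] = [-7/3, 87/8) ∪ {35/3}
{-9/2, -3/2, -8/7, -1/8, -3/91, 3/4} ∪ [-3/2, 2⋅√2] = {-9/2} ∪ [-3/2, 2⋅√2]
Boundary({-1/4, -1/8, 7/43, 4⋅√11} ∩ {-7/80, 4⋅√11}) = {4⋅√11}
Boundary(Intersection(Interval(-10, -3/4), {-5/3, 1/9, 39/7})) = {-5/3}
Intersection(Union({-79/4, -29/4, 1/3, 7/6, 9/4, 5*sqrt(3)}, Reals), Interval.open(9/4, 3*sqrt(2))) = Interval.open(9/4, 3*sqrt(2))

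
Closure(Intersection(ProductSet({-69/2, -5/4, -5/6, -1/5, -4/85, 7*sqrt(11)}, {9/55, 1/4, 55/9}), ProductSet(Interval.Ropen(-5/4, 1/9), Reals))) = ProductSet({-5/4, -5/6, -1/5, -4/85}, {9/55, 1/4, 55/9})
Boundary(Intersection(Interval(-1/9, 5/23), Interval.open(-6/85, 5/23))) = {-6/85, 5/23}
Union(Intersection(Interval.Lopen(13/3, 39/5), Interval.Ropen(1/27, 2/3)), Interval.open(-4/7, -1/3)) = Interval.open(-4/7, -1/3)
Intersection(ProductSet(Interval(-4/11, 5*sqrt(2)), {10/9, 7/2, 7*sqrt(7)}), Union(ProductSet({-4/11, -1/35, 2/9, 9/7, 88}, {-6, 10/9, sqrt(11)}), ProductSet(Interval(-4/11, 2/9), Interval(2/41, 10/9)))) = ProductSet(Union({9/7}, Interval(-4/11, 2/9)), {10/9})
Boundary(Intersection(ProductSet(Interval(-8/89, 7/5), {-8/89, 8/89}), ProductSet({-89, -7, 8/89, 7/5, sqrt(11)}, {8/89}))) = ProductSet({8/89, 7/5}, {8/89})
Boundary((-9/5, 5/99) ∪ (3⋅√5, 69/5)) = {-9/5, 5/99, 69/5, 3⋅√5}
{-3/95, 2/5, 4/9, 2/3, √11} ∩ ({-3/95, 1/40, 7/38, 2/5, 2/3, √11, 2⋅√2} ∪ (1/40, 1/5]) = {-3/95, 2/5, 2/3, √11}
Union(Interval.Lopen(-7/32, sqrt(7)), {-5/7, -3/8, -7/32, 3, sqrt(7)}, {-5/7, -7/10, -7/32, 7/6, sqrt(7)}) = Union({-5/7, -7/10, -3/8, 3}, Interval(-7/32, sqrt(7)))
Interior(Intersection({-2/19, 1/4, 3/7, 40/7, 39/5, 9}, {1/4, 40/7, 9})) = EmptySet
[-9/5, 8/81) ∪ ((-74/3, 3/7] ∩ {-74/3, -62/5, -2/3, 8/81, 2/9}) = {-62/5, 2/9} ∪ [-9/5, 8/81]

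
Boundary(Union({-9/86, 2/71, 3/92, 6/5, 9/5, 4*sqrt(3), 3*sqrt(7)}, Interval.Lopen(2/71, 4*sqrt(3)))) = {-9/86, 2/71, 4*sqrt(3), 3*sqrt(7)}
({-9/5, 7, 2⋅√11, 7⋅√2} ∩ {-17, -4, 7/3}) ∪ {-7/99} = {-7/99}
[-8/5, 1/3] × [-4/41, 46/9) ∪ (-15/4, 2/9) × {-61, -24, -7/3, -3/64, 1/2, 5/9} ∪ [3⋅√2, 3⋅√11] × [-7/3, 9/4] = ([-8/5, 1/3] × [-4/41, 46/9)) ∪ ((-15/4, 2/9) × {-61, -24, -7/3, -3/64, 1/2, 5/9}) ∪ ([3⋅√2, 3⋅√11] × [-7/3, 9/4])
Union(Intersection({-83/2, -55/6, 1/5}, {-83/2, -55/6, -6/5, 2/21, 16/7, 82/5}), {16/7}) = {-83/2, -55/6, 16/7}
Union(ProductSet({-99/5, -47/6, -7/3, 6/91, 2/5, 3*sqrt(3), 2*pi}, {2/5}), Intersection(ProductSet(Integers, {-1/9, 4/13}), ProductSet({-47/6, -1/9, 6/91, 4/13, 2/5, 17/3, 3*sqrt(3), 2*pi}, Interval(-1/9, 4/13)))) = ProductSet({-99/5, -47/6, -7/3, 6/91, 2/5, 3*sqrt(3), 2*pi}, {2/5})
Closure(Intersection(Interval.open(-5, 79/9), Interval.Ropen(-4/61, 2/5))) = Interval(-4/61, 2/5)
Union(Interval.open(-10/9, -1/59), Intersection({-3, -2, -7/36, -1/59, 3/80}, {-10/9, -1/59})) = Interval.Lopen(-10/9, -1/59)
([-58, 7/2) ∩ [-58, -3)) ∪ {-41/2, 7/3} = [-58, -3) ∪ {7/3}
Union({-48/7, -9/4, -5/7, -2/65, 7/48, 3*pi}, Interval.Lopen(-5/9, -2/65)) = Union({-48/7, -9/4, -5/7, 7/48, 3*pi}, Interval.Lopen(-5/9, -2/65))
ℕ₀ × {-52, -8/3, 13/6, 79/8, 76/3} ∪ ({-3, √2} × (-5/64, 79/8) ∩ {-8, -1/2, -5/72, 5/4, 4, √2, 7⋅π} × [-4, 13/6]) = (ℕ₀ × {-52, -8/3, 13/6, 79/8, 76/3}) ∪ ({√2} × (-5/64, 13/6])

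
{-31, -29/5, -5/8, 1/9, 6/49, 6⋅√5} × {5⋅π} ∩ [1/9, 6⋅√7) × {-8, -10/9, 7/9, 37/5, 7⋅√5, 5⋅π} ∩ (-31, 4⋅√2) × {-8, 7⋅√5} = ∅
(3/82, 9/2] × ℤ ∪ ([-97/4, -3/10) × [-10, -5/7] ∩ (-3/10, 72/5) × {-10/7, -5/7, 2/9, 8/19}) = (3/82, 9/2] × ℤ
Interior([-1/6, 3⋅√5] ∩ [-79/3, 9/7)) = (-1/6, 9/7)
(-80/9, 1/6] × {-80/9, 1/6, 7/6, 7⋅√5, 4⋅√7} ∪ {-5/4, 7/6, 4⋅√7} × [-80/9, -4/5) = ({-5/4, 7/6, 4⋅√7} × [-80/9, -4/5)) ∪ ((-80/9, 1/6] × {-80/9, 1/6, 7/6, 7⋅√5, 4⋅√7})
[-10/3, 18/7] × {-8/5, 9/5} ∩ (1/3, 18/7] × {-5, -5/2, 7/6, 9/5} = (1/3, 18/7] × {9/5}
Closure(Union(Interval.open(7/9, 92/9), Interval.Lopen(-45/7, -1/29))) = Union(Interval(-45/7, -1/29), Interval(7/9, 92/9))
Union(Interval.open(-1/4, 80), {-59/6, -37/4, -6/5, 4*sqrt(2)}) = Union({-59/6, -37/4, -6/5}, Interval.open(-1/4, 80))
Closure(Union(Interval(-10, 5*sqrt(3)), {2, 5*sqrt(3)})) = Interval(-10, 5*sqrt(3))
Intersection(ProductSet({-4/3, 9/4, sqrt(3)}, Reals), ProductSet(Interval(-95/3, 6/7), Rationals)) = ProductSet({-4/3}, Rationals)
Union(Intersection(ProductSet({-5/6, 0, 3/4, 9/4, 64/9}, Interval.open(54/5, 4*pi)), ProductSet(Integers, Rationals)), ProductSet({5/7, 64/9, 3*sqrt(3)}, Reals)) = Union(ProductSet({0}, Intersection(Interval.open(54/5, 4*pi), Rationals)), ProductSet({5/7, 64/9, 3*sqrt(3)}, Reals))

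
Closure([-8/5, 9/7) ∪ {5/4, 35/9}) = [-8/5, 9/7] ∪ {35/9}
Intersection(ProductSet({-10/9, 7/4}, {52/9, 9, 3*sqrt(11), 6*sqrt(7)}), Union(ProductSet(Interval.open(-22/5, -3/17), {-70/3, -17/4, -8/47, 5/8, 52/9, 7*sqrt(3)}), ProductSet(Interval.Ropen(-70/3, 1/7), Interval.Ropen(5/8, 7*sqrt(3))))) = ProductSet({-10/9}, {52/9, 9, 3*sqrt(11)})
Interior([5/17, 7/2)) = (5/17, 7/2)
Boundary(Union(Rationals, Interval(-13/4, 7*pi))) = Union(Interval(-oo, -13/4), Interval(7*pi, oo))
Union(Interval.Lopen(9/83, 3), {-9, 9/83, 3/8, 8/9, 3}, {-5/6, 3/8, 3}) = Union({-9, -5/6}, Interval(9/83, 3))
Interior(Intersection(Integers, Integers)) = EmptySet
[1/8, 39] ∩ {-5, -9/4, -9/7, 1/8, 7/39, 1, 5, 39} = {1/8, 7/39, 1, 5, 39}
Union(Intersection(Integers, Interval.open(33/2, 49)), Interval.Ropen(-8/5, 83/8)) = Union(Interval.Ropen(-8/5, 83/8), Range(17, 49, 1))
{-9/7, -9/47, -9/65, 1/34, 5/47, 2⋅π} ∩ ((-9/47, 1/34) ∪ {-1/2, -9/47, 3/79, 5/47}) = {-9/47, -9/65, 5/47}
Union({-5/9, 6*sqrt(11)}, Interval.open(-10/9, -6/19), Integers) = Union({6*sqrt(11)}, Integers, Interval.open(-10/9, -6/19))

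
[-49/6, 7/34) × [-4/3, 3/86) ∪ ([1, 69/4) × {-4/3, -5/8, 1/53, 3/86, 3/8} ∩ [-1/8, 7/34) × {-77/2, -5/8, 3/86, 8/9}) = [-49/6, 7/34) × [-4/3, 3/86)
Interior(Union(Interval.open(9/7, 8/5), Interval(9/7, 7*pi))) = Interval.open(9/7, 7*pi)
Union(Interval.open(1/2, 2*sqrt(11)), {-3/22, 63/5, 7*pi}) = Union({-3/22, 63/5, 7*pi}, Interval.open(1/2, 2*sqrt(11)))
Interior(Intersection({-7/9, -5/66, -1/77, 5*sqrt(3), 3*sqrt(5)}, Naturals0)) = EmptySet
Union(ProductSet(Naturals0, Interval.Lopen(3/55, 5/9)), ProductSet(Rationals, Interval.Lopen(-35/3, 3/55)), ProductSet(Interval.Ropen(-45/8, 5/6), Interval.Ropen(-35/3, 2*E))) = Union(ProductSet(Interval.Ropen(-45/8, 5/6), Interval.Ropen(-35/3, 2*E)), ProductSet(Naturals0, Interval.Lopen(3/55, 5/9)), ProductSet(Rationals, Interval.Lopen(-35/3, 3/55)))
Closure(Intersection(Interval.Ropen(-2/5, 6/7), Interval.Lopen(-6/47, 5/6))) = Interval(-6/47, 5/6)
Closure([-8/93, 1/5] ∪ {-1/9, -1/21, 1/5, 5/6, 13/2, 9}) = {-1/9, 5/6, 13/2, 9} ∪ [-8/93, 1/5]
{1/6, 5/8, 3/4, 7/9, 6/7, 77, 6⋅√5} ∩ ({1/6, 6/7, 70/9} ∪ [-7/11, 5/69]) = {1/6, 6/7}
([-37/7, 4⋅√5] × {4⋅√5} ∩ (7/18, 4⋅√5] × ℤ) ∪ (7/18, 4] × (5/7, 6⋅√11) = (7/18, 4] × (5/7, 6⋅√11)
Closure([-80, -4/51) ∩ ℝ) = [-80, -4/51]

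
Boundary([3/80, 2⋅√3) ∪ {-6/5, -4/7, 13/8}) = {-6/5, -4/7, 3/80, 2⋅√3}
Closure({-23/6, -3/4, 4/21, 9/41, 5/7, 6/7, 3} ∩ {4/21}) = {4/21}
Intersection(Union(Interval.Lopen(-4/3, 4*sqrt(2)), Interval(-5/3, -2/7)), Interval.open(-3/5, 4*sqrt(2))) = Interval.open(-3/5, 4*sqrt(2))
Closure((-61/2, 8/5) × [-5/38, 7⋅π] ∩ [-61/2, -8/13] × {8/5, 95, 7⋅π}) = [-61/2, -8/13] × {8/5, 7⋅π}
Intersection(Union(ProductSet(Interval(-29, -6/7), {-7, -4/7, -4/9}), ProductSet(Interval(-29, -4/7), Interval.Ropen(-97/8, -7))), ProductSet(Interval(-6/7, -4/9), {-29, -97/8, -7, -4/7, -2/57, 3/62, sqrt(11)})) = Union(ProductSet({-6/7}, {-7, -4/7}), ProductSet(Interval(-6/7, -4/7), {-97/8}))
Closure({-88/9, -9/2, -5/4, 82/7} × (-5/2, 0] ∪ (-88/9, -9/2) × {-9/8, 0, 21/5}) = ([-88/9, -9/2] × {-9/8, 0, 21/5}) ∪ ({-88/9, -9/2, -5/4, 82/7} × [-5/2, 0])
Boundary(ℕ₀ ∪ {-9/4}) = {-9/4} ∪ ℕ₀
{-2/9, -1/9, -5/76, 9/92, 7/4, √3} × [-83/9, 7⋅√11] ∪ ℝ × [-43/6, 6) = (ℝ × [-43/6, 6)) ∪ ({-2/9, -1/9, -5/76, 9/92, 7/4, √3} × [-83/9, 7⋅√11])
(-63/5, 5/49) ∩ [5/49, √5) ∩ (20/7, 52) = ∅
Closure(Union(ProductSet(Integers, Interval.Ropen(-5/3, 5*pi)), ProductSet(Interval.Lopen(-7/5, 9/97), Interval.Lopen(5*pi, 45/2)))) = Union(ProductSet({-7/5, 9/97}, Interval(5*pi, 45/2)), ProductSet(Integers, Interval(-5/3, 5*pi)), ProductSet(Interval(-7/5, 9/97), {45/2, 5*pi}), ProductSet(Interval.Lopen(-7/5, 9/97), Interval.Lopen(5*pi, 45/2)))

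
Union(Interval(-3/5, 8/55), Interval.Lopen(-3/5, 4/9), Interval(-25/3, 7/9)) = Interval(-25/3, 7/9)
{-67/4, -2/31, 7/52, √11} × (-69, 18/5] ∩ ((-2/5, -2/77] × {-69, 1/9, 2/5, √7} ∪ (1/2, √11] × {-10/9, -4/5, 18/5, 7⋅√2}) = ({-2/31} × {1/9, 2/5, √7}) ∪ ({√11} × {-10/9, -4/5, 18/5})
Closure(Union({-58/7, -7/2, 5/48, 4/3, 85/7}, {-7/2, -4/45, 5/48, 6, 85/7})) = {-58/7, -7/2, -4/45, 5/48, 4/3, 6, 85/7}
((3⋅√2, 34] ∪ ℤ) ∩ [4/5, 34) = {1, 2, …, 33} ∪ (3⋅√2, 34)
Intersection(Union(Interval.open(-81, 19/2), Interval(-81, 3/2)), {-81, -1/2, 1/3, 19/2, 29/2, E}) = {-81, -1/2, 1/3, E}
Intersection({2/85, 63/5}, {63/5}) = {63/5}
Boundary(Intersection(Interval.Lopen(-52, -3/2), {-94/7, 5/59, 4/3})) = {-94/7}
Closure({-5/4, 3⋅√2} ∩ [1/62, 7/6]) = ∅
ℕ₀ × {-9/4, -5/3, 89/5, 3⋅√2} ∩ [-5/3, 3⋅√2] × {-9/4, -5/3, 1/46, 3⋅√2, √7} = {0, 1, …, 4} × {-9/4, -5/3, 3⋅√2}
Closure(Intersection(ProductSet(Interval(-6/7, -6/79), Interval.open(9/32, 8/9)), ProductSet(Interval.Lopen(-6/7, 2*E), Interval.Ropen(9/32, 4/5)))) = Union(ProductSet({-6/7, -6/79}, Interval(9/32, 4/5)), ProductSet(Interval(-6/7, -6/79), {9/32, 4/5}), ProductSet(Interval.Lopen(-6/7, -6/79), Interval.open(9/32, 4/5)))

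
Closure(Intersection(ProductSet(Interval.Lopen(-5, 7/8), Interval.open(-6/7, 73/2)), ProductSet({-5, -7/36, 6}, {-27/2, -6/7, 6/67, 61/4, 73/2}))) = ProductSet({-7/36}, {6/67, 61/4})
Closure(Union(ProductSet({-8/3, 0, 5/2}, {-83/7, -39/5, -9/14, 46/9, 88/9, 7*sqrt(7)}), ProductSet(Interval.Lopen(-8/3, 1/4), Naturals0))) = Union(ProductSet({-8/3, 0, 5/2}, {-83/7, -39/5, -9/14, 46/9, 88/9, 7*sqrt(7)}), ProductSet(Interval(-8/3, 1/4), Naturals0))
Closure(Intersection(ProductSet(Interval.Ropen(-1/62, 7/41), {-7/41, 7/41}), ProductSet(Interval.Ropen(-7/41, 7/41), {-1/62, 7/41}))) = ProductSet(Interval(-1/62, 7/41), {7/41})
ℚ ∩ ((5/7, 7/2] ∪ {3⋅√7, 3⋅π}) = ℚ ∩ (5/7, 7/2]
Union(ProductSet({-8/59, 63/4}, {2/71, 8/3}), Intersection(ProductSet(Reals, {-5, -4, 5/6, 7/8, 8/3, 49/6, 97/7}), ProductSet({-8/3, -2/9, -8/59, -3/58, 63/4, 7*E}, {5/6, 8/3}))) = Union(ProductSet({-8/59, 63/4}, {2/71, 8/3}), ProductSet({-8/3, -2/9, -8/59, -3/58, 63/4, 7*E}, {5/6, 8/3}))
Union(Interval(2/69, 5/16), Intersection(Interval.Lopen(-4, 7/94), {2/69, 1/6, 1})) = Interval(2/69, 5/16)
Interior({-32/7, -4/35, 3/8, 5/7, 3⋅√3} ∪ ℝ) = ℝ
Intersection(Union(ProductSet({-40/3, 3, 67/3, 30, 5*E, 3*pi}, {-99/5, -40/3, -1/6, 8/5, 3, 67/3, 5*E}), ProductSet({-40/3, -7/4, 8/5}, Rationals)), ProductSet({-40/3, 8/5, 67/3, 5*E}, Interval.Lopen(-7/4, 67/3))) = Union(ProductSet({-40/3, 8/5}, Intersection(Interval.Lopen(-7/4, 67/3), Rationals)), ProductSet({-40/3, 67/3, 5*E}, {-1/6, 8/5, 3, 67/3, 5*E}))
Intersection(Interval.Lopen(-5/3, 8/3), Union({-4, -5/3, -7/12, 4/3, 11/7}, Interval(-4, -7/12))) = Union({4/3, 11/7}, Interval.Lopen(-5/3, -7/12))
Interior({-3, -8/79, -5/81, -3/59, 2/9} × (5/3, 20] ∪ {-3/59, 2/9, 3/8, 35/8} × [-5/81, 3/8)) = ∅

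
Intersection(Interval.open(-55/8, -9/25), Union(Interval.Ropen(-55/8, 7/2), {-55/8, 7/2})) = Interval.open(-55/8, -9/25)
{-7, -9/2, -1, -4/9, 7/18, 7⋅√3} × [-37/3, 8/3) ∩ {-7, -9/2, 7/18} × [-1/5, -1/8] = {-7, -9/2, 7/18} × [-1/5, -1/8]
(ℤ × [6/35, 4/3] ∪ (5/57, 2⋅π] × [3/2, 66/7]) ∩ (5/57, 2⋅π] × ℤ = ({1, 2, …, 6} × {1}) ∪ ((5/57, 2⋅π] × {2, 3, …, 9})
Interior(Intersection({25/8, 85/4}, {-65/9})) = EmptySet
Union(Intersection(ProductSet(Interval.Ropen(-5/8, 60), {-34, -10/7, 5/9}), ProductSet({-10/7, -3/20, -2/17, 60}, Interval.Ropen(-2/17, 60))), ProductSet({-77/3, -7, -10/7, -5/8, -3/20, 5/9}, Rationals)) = Union(ProductSet({-3/20, -2/17}, {5/9}), ProductSet({-77/3, -7, -10/7, -5/8, -3/20, 5/9}, Rationals))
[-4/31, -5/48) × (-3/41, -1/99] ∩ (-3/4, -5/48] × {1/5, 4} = ∅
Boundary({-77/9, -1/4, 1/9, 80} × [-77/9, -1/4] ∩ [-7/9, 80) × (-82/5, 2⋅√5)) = {-1/4, 1/9} × [-77/9, -1/4]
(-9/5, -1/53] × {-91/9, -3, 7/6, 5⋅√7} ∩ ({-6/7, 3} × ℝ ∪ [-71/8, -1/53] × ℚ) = ((-9/5, -1/53] × {-91/9, -3, 7/6}) ∪ ({-6/7} × {-91/9, -3, 7/6, 5⋅√7})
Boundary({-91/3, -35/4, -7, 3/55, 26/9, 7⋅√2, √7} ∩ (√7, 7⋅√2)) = {26/9}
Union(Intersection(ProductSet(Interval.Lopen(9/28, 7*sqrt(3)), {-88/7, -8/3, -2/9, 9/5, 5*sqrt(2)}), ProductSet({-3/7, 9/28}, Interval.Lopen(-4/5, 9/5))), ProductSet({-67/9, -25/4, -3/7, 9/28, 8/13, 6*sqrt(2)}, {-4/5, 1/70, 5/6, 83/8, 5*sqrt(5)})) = ProductSet({-67/9, -25/4, -3/7, 9/28, 8/13, 6*sqrt(2)}, {-4/5, 1/70, 5/6, 83/8, 5*sqrt(5)})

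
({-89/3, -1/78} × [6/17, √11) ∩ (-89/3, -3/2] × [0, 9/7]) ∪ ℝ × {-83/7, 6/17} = ℝ × {-83/7, 6/17}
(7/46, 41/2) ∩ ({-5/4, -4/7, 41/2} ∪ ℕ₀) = {1, 2, …, 20}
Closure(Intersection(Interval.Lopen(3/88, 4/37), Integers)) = EmptySet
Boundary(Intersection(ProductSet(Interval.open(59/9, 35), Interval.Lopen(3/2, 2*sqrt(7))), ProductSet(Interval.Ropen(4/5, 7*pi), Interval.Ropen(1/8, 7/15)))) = EmptySet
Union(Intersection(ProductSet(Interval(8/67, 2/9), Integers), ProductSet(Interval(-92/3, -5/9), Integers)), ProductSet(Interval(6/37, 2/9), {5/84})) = ProductSet(Interval(6/37, 2/9), {5/84})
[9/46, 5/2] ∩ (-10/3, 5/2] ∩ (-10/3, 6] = [9/46, 5/2]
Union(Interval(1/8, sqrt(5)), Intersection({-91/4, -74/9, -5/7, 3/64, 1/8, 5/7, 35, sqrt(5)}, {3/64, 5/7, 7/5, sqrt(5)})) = Union({3/64}, Interval(1/8, sqrt(5)))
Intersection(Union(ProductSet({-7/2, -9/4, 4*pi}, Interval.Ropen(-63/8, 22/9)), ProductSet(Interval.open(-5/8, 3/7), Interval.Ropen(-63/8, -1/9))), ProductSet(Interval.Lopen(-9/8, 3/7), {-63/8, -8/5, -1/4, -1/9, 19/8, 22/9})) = ProductSet(Interval.open(-5/8, 3/7), {-63/8, -8/5, -1/4})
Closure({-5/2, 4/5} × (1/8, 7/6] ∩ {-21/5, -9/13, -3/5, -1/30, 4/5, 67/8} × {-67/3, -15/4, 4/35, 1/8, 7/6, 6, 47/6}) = {4/5} × {7/6}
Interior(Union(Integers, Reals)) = Reals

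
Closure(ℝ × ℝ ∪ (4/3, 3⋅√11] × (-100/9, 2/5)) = ℝ × ℝ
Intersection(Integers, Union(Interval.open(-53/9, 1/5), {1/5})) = Range(-5, 1, 1)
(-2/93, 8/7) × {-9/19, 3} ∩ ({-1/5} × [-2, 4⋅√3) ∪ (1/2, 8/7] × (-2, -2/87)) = (1/2, 8/7) × {-9/19}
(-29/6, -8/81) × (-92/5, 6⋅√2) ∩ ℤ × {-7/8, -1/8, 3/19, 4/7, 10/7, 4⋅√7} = {-4, -3, -2, -1} × {-7/8, -1/8, 3/19, 4/7, 10/7}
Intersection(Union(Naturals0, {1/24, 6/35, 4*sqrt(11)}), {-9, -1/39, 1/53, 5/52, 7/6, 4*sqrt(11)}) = {4*sqrt(11)}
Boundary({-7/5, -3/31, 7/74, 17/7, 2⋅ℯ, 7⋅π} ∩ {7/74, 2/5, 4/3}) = {7/74}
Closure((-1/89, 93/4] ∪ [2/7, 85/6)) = [-1/89, 93/4]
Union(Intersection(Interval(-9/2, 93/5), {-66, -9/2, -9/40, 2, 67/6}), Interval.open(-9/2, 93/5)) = Interval.Ropen(-9/2, 93/5)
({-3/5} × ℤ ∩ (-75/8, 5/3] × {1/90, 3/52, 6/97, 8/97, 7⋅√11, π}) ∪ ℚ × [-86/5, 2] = ℚ × [-86/5, 2]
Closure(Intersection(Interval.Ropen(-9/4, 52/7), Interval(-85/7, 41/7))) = Interval(-9/4, 41/7)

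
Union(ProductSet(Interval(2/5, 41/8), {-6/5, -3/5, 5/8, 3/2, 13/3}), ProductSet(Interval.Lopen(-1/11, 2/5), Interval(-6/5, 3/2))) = Union(ProductSet(Interval.Lopen(-1/11, 2/5), Interval(-6/5, 3/2)), ProductSet(Interval(2/5, 41/8), {-6/5, -3/5, 5/8, 3/2, 13/3}))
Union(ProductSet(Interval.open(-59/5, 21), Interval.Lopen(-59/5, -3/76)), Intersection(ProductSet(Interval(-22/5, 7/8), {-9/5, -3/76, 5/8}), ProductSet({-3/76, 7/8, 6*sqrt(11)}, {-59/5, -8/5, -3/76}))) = ProductSet(Interval.open(-59/5, 21), Interval.Lopen(-59/5, -3/76))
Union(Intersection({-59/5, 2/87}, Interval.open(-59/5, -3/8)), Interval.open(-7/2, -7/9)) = Interval.open(-7/2, -7/9)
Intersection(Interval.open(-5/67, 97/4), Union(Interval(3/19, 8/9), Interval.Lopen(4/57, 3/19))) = Interval.Lopen(4/57, 8/9)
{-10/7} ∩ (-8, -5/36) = {-10/7}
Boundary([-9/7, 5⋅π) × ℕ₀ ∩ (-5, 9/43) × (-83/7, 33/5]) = [-9/7, 9/43] × {0, 1, …, 6}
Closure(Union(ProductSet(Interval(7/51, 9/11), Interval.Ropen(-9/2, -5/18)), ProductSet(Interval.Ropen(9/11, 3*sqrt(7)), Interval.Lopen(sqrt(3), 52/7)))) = Union(ProductSet({9/11, 3*sqrt(7)}, Interval(sqrt(3), 52/7)), ProductSet(Interval(7/51, 9/11), Interval(-9/2, -5/18)), ProductSet(Interval(9/11, 3*sqrt(7)), {52/7, sqrt(3)}), ProductSet(Interval.Ropen(9/11, 3*sqrt(7)), Interval.Lopen(sqrt(3), 52/7)))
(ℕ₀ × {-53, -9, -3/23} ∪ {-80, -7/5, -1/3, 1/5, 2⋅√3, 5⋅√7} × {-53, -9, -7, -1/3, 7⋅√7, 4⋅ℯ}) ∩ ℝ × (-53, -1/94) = (ℕ₀ × {-9, -3/23}) ∪ ({-80, -7/5, -1/3, 1/5, 2⋅√3, 5⋅√7} × {-9, -7, -1/3})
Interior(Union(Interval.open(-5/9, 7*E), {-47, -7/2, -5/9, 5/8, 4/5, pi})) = Interval.open(-5/9, 7*E)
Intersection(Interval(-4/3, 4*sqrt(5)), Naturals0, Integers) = Range(0, 9, 1)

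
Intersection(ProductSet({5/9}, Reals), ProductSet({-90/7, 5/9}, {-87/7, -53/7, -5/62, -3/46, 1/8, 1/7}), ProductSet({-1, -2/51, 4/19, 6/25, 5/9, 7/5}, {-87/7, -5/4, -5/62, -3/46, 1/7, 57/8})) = ProductSet({5/9}, {-87/7, -5/62, -3/46, 1/7})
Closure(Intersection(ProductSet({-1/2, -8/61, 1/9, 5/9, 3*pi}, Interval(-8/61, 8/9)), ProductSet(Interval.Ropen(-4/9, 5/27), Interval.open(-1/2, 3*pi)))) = ProductSet({-8/61, 1/9}, Interval(-8/61, 8/9))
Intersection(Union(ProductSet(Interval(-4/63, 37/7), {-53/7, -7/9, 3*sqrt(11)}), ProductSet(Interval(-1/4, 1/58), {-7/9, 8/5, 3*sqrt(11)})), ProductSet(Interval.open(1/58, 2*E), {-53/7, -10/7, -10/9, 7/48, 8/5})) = ProductSet(Interval.Lopen(1/58, 37/7), {-53/7})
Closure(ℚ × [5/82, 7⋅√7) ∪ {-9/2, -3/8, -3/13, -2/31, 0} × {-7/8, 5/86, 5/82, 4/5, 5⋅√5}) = (ℝ × [5/82, 7⋅√7]) ∪ ({-9/2, -3/8, -3/13, -2/31, 0} × {-7/8, 5/86, 5/82, 4/5, 5⋅√5})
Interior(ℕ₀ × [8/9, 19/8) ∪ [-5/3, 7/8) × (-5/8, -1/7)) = (-5/3, 7/8) × (-5/8, -1/7)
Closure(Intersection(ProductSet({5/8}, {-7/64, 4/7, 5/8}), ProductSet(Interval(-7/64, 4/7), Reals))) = EmptySet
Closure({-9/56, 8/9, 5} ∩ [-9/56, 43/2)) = {-9/56, 8/9, 5}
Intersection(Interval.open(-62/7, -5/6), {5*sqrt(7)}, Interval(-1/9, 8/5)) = EmptySet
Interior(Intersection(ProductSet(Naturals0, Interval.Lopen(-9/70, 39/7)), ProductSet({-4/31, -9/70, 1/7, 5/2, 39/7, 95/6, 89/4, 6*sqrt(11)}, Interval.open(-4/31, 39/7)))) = EmptySet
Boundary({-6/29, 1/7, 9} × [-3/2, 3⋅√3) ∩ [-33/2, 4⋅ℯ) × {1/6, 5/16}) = {-6/29, 1/7, 9} × {1/6, 5/16}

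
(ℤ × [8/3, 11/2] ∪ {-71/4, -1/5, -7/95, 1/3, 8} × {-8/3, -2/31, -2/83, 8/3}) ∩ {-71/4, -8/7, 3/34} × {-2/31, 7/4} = {-71/4} × {-2/31}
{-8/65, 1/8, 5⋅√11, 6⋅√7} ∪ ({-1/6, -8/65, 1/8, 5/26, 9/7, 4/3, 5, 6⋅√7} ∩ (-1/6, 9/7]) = {-8/65, 1/8, 5/26, 9/7, 5⋅√11, 6⋅√7}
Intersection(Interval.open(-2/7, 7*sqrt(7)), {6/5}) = {6/5}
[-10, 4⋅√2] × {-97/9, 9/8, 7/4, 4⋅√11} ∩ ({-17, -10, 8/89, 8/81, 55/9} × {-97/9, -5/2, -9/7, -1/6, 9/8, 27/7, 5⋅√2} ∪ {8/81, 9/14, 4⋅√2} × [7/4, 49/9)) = ({-10, 8/89, 8/81} × {-97/9, 9/8}) ∪ ({8/81, 9/14, 4⋅√2} × {7/4})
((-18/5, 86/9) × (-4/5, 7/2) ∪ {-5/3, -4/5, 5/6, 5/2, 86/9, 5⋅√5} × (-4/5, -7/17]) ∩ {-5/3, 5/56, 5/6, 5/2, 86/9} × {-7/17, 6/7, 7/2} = ({-5/3, 5/6, 5/2, 86/9} × {-7/17}) ∪ ({-5/3, 5/56, 5/6, 5/2} × {-7/17, 6/7})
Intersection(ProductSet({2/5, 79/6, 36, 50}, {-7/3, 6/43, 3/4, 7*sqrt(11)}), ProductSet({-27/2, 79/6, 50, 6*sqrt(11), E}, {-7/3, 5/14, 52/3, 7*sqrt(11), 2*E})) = ProductSet({79/6, 50}, {-7/3, 7*sqrt(11)})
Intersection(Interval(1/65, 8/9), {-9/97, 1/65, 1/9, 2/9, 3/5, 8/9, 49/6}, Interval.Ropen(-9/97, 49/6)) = {1/65, 1/9, 2/9, 3/5, 8/9}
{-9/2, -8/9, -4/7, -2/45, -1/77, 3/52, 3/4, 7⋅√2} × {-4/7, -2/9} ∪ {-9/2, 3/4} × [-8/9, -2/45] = ({-9/2, 3/4} × [-8/9, -2/45]) ∪ ({-9/2, -8/9, -4/7, -2/45, -1/77, 3/52, 3/4, 7⋅√2} × {-4/7, -2/9})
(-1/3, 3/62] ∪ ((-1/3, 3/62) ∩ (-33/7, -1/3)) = (-1/3, 3/62]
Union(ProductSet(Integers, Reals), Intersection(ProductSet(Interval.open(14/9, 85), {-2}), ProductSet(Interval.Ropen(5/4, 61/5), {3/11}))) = ProductSet(Integers, Reals)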